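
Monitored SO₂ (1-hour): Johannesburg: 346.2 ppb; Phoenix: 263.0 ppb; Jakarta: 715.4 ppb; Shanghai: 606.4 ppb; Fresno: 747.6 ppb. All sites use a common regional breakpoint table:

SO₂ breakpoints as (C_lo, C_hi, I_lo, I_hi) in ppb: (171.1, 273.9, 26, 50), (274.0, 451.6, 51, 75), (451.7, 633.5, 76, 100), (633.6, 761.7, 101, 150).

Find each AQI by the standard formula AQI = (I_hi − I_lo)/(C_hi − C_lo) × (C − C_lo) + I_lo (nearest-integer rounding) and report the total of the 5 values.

Johannesburg: row 274.0–451.6 (AQI 51–75). (75−51)·(346.2−274.0)/(451.6−274.0) + 51 = 24·72.2/177.6 + 51 ≈ 60.76 → 61.
Phoenix 263.0: bracket 171.1–273.9 → index 26–50; slope 24/102.8, offset 91.9.
AQI = 26 + 24/102.8·91.9 ≈ 47.46 ⇒ 47.
Jakarta 715.4: bracket 633.6–761.7 → index 101–150; slope 49/128.1, offset 81.8.
AQI = 101 + 49/128.1·81.8 ≈ 132.29 ⇒ 132.
Shanghai: row 451.7–633.5 (AQI 76–100). (100−76)·(606.4−451.7)/(633.5−451.7) + 76 = 24·154.7/181.8 + 76 ≈ 96.42 → 96.
Fresno: row 633.6–761.7 (AQI 101–150). (150−101)·(747.6−633.6)/(761.7−633.6) + 101 = 49·114.0/128.1 + 101 ≈ 144.61 → 145.
AQIs: Johannesburg=61, Phoenix=47, Jakarta=132, Shanghai=96, Fresno=145. Sum = 61 + 47 + 132 + 96 + 145 = 481.

481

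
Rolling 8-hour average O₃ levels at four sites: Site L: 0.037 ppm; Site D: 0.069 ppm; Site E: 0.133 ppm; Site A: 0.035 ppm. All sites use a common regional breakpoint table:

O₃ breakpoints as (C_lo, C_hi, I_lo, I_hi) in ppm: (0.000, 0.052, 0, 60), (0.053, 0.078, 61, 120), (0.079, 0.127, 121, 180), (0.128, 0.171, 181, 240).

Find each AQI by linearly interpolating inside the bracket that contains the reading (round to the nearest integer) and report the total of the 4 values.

Site L: 0.037 lies in 0.000–0.052, so I_lo=0, I_hi=60, C_lo=0.000, C_hi=0.052.
(60−0)/(0.052−0.000) × (0.037−0.000) + 0 = 60/0.052 × 0.037 + 0 ≈ 42.69 → 43.
Site D: 0.069 lies in 0.053–0.078, so I_lo=61, I_hi=120, C_lo=0.053, C_hi=0.078.
(120−61)/(0.078−0.053) × (0.069−0.053) + 61 = 59/0.025 × 0.016 + 61 ≈ 98.76 → 99.
Site E 0.133: bracket 0.128–0.171 → index 181–240; slope 59/0.043, offset 0.005.
AQI = 181 + 59/0.043·0.005 ≈ 187.86 ⇒ 188.
Site A: 0.035 lies in 0.000–0.052, so I_lo=0, I_hi=60, C_lo=0.000, C_hi=0.052.
(60−0)/(0.052−0.000) × (0.035−0.000) + 0 = 60/0.052 × 0.035 + 0 ≈ 40.38 → 40.
AQIs: Site L=43, Site D=99, Site E=188, Site A=40. Sum = 43 + 99 + 188 + 40 = 370.

370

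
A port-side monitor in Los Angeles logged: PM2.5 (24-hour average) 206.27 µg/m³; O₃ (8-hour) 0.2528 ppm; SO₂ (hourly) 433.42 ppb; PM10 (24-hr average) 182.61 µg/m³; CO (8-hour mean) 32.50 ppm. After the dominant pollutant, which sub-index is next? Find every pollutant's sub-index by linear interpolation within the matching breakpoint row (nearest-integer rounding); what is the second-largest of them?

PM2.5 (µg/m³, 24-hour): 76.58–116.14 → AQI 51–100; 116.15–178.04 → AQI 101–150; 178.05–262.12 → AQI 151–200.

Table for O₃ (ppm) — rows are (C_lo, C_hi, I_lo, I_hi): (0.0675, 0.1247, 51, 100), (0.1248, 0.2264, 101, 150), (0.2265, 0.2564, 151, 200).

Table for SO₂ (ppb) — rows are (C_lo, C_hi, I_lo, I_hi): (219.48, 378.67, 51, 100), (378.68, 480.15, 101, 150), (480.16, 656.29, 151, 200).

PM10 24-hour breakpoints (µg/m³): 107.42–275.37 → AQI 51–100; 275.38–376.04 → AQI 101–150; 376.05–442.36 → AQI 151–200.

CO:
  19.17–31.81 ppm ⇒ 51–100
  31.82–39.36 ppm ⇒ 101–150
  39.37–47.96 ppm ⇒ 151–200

PM2.5 206.27: bracket 178.05–262.12 → index 151–200; slope 49/84.07, offset 28.22.
AQI = 151 + 49/84.07·28.22 ≈ 167.45 ⇒ 167.
O₃: 0.2528 lies in 0.2265–0.2564, so I_lo=151, I_hi=200, C_lo=0.2265, C_hi=0.2564.
(200−151)/(0.2564−0.2265) × (0.2528−0.2265) + 151 = 49/0.0299 × 0.0263 + 151 ≈ 194.10 → 194.
SO₂: row 378.68–480.15 (AQI 101–150). (150−101)·(433.42−378.68)/(480.15−378.68) + 101 = 49·54.74/101.47 + 101 ≈ 127.43 → 127.
PM10: 182.61 ∈ [107.42, 275.37] ↔ index [51, 100].
51 + (182.61−107.42)·(100−51)/(275.37−107.42) = 51 + 75.19·49/167.95 ≈ 72.94, so AQI = 73.
CO: 32.50 lies in 31.82–39.36, so I_lo=101, I_hi=150, C_lo=31.82, C_hi=39.36.
(150−101)/(39.36−31.82) × (32.50−31.82) + 101 = 49/7.54 × 0.68 + 101 ≈ 105.42 → 105.
Sub-indices: PM2.5→167, O₃→194, SO₂→127, PM10→73, CO→105. Ranked high→low: 194, 167, 127, 105, 73. Second-highest sub-index = 167.

167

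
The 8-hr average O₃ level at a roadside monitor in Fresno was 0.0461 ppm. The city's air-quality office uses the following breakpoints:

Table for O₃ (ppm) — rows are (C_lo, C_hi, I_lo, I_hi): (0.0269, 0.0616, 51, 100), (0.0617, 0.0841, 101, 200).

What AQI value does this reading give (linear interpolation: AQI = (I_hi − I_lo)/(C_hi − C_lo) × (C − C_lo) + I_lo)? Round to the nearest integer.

O₃ 0.0461: bracket 0.0269–0.0616 → index 51–100; slope 49/0.0347, offset 0.0192.
AQI = 51 + 49/0.0347·0.0192 ≈ 78.11 ⇒ 78.

78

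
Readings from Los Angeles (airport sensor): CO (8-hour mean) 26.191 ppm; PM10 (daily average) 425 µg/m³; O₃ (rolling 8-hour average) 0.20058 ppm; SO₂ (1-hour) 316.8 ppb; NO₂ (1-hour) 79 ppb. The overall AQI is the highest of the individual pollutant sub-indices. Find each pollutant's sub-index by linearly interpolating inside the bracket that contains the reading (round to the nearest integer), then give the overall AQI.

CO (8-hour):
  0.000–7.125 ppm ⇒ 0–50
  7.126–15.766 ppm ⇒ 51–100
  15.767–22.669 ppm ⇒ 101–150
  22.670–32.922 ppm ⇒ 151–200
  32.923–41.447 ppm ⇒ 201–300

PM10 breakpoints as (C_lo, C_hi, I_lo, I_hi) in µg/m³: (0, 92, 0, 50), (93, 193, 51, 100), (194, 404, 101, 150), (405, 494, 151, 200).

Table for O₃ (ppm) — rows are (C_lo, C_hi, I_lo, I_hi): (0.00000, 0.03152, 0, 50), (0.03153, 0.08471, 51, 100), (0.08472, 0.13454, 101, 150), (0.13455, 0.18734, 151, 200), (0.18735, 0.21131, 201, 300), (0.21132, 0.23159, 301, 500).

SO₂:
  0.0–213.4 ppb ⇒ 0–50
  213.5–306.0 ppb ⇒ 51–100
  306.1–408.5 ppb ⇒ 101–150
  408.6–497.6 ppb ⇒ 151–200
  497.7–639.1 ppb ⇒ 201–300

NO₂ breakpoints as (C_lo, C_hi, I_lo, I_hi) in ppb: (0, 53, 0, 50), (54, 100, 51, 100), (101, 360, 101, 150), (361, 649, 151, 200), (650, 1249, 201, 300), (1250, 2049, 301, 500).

CO 26.191: bracket 22.670–32.922 → index 151–200; slope 49/10.252, offset 3.521.
AQI = 151 + 49/10.252·3.521 ≈ 167.83 ⇒ 168.
PM10 425: bracket 405–494 → index 151–200; slope 49/89, offset 20.
AQI = 151 + 49/89·20 ≈ 162.01 ⇒ 162.
O₃: row 0.18735–0.21131 (AQI 201–300). (300−201)·(0.20058−0.18735)/(0.21131−0.18735) + 201 = 99·0.01323/0.02396 + 201 ≈ 255.66 → 256.
SO₂: 316.8 ∈ [306.1, 408.5] ↔ index [101, 150].
101 + (316.8−306.1)·(150−101)/(408.5−306.1) = 101 + 10.7·49/102.4 ≈ 106.12, so AQI = 106.
NO₂ 79: bracket 54–100 → index 51–100; slope 49/46, offset 25.
AQI = 51 + 49/46·25 ≈ 77.63 ⇒ 78.
Sub-indices: CO→168, PM10→162, O₃→256, SO₂→106, NO₂→78. Overall AQI = max = 256; dominant pollutant is O₃.

256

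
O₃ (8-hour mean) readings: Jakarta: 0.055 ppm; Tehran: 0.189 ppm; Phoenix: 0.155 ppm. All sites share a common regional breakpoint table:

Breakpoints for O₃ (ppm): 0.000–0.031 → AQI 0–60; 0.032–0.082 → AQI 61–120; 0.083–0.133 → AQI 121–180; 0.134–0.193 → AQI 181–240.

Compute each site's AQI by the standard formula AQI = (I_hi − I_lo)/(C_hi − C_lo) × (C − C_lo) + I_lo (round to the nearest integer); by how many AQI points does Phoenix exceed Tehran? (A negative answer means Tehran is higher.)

Jakarta: 0.055 ∈ [0.032, 0.082] ↔ index [61, 120].
61 + (0.055−0.032)·(120−61)/(0.082−0.032) = 61 + 0.023·59/0.050 ≈ 88.14, so AQI = 88.
Tehran: row 0.134–0.193 (AQI 181–240). (240−181)·(0.189−0.134)/(0.193−0.134) + 181 = 59·0.055/0.059 + 181 ≈ 236.00 → 236.
Phoenix: row 0.134–0.193 (AQI 181–240). (240−181)·(0.155−0.134)/(0.193−0.134) + 181 = 59·0.021/0.059 + 181 ≈ 202.00 → 202.
AQIs: Jakarta=88, Tehran=236, Phoenix=202. Phoenix (202) − Tehran (236) = -34.

-34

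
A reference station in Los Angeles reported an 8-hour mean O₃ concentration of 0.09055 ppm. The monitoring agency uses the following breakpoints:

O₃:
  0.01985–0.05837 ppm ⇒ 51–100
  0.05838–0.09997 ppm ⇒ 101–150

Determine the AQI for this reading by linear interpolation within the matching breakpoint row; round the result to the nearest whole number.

139

O₃: 0.09055 lies in 0.05838–0.09997, so I_lo=101, I_hi=150, C_lo=0.05838, C_hi=0.09997.
(150−101)/(0.09997−0.05838) × (0.09055−0.05838) + 101 = 49/0.04159 × 0.03217 + 101 ≈ 138.90 → 139.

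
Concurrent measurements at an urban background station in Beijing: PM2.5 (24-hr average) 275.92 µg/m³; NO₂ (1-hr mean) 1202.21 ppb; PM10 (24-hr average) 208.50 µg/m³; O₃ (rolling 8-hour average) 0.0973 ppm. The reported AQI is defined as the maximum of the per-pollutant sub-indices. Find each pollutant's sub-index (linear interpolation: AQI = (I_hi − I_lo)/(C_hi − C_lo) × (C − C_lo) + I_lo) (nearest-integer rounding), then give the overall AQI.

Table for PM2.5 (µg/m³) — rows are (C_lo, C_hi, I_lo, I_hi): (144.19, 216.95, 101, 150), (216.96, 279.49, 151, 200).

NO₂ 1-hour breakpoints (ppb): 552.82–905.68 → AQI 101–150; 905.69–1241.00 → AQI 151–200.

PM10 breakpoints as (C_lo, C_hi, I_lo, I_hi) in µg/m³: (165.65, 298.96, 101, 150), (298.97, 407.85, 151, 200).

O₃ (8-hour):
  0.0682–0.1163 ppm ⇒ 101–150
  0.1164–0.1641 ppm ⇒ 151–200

PM2.5: row 216.96–279.49 (AQI 151–200). (200−151)·(275.92−216.96)/(279.49−216.96) + 151 = 49·58.96/62.53 + 151 ≈ 197.20 → 197.
NO₂: 1202.21 ∈ [905.69, 1241.00] ↔ index [151, 200].
151 + (1202.21−905.69)·(200−151)/(1241.00−905.69) = 151 + 296.52·49/335.31 ≈ 194.33, so AQI = 194.
PM10: 208.50 ∈ [165.65, 298.96] ↔ index [101, 150].
101 + (208.50−165.65)·(150−101)/(298.96−165.65) = 101 + 42.85·49/133.31 ≈ 116.75, so AQI = 117.
O₃: 0.0973 lies in 0.0682–0.1163, so I_lo=101, I_hi=150, C_lo=0.0682, C_hi=0.1163.
(150−101)/(0.1163−0.0682) × (0.0973−0.0682) + 101 = 49/0.0481 × 0.0291 + 101 ≈ 130.64 → 131.
Sub-indices: PM2.5→197, NO₂→194, PM10→117, O₃→131. Overall AQI = max = 197; dominant pollutant is PM2.5.
AQI 197: Unhealthy.

197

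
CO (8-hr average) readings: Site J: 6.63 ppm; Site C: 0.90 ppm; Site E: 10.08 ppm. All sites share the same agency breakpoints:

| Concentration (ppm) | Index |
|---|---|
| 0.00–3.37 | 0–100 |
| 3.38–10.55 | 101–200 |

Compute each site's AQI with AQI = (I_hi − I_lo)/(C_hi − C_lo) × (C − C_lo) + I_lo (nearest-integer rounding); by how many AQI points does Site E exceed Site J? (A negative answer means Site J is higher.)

48

Site J 6.63: bracket 3.38–10.55 → index 101–200; slope 99/7.17, offset 3.25.
AQI = 101 + 99/7.17·3.25 ≈ 145.87 ⇒ 146.
Site C: row 0.00–3.37 (AQI 0–100). (100−0)·(0.90−0.00)/(3.37−0.00) + 0 = 100·0.90/3.37 + 0 ≈ 26.71 → 27.
Site E: 10.08 lies in 3.38–10.55, so I_lo=101, I_hi=200, C_lo=3.38, C_hi=10.55.
(200−101)/(10.55−3.38) × (10.08−3.38) + 101 = 99/7.17 × 6.70 + 101 ≈ 193.51 → 194.
AQIs: Site J=146, Site C=27, Site E=194. Site E (194) − Site J (146) = 48.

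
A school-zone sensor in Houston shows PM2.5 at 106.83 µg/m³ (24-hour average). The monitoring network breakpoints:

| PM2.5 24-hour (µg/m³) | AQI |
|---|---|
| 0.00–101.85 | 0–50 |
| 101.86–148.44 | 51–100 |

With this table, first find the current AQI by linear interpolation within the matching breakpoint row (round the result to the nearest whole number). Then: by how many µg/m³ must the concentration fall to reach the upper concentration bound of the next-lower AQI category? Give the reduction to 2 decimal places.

PM2.5 106.83: bracket 101.86–148.44 → index 51–100; slope 49/46.58, offset 4.97.
AQI = 51 + 49/46.58·4.97 ≈ 56.23 ⇒ 56.
Current AQI 56 is in the Moderate range (51–100). The next-lower category tops out at AQI 50, whose upper concentration bound is 101.85 µg/m³.
Reduction needed = 106.83 − 101.85 = 4.98 µg/m³.

4.98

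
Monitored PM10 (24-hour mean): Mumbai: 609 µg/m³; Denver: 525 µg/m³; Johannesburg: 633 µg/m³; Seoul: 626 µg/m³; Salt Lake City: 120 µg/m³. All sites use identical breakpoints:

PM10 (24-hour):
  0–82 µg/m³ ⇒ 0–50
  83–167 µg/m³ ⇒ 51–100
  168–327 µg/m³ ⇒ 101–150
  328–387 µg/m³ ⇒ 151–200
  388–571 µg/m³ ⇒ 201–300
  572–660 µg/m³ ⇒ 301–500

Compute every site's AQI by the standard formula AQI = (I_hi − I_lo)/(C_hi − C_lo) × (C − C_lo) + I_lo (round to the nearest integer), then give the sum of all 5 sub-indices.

1595

Mumbai: 609 ∈ [572, 660] ↔ index [301, 500].
301 + (609−572)·(500−301)/(660−572) = 301 + 37·199/88 ≈ 384.67, so AQI = 385.
Denver 525: bracket 388–571 → index 201–300; slope 99/183, offset 137.
AQI = 201 + 99/183·137 ≈ 275.11 ⇒ 275.
Johannesburg: 633 ∈ [572, 660] ↔ index [301, 500].
301 + (633−572)·(500−301)/(660−572) = 301 + 61·199/88 ≈ 438.94, so AQI = 439.
Seoul: 626 ∈ [572, 660] ↔ index [301, 500].
301 + (626−572)·(500−301)/(660−572) = 301 + 54·199/88 ≈ 423.11, so AQI = 423.
Salt Lake City 120: bracket 83–167 → index 51–100; slope 49/84, offset 37.
AQI = 51 + 49/84·37 ≈ 72.58 ⇒ 73.
AQIs: Mumbai=385, Denver=275, Johannesburg=439, Seoul=423, Salt Lake City=73. Sum = 385 + 275 + 439 + 423 + 73 = 1595.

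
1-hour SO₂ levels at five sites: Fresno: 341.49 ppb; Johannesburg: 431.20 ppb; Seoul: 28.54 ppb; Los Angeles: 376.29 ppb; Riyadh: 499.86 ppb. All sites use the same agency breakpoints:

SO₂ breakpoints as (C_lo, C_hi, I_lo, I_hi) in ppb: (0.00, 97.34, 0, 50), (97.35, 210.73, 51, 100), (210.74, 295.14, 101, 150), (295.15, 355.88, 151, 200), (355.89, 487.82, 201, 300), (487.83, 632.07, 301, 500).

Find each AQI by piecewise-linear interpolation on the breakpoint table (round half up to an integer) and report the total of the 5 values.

995

Fresno: 341.49 ∈ [295.15, 355.88] ↔ index [151, 200].
151 + (341.49−295.15)·(200−151)/(355.88−295.15) = 151 + 46.34·49/60.73 ≈ 188.39, so AQI = 188.
Johannesburg 431.20: bracket 355.89–487.82 → index 201–300; slope 99/131.93, offset 75.31.
AQI = 201 + 99/131.93·75.31 ≈ 257.51 ⇒ 258.
Seoul 28.54: bracket 0.00–97.34 → index 0–50; slope 50/97.34, offset 28.54.
AQI = 0 + 50/97.34·28.54 ≈ 14.66 ⇒ 15.
Los Angeles 376.29: bracket 355.89–487.82 → index 201–300; slope 99/131.93, offset 20.40.
AQI = 201 + 99/131.93·20.40 ≈ 216.31 ⇒ 216.
Riyadh: 499.86 ∈ [487.83, 632.07] ↔ index [301, 500].
301 + (499.86−487.83)·(500−301)/(632.07−487.83) = 301 + 12.03·199/144.24 ≈ 317.60, so AQI = 318.
AQIs: Fresno=188, Johannesburg=258, Seoul=15, Los Angeles=216, Riyadh=318. Sum = 188 + 258 + 15 + 216 + 318 = 995.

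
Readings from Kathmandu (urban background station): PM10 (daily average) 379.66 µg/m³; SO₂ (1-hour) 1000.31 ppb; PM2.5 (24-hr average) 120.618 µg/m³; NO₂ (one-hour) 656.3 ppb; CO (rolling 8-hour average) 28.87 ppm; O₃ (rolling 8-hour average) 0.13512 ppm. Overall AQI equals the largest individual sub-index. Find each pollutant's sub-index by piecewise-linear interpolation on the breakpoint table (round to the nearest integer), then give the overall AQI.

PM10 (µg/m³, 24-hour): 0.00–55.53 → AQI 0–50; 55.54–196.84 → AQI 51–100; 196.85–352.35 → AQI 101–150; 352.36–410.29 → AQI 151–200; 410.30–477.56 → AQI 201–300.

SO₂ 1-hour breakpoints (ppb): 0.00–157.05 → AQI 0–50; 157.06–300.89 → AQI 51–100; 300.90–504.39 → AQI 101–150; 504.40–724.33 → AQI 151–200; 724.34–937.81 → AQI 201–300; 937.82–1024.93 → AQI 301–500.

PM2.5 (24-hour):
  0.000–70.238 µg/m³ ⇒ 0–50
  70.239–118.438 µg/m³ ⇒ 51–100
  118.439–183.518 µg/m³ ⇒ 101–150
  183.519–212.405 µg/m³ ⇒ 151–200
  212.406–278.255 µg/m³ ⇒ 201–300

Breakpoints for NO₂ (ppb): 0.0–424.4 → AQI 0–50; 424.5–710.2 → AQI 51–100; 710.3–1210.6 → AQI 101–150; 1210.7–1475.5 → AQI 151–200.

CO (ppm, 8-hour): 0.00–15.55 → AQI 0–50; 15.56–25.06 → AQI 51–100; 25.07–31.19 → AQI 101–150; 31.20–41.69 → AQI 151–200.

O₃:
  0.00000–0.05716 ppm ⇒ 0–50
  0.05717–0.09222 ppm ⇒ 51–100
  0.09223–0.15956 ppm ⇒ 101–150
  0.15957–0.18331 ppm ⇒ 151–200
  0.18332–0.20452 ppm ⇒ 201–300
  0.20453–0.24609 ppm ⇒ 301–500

PM10: 379.66 lies in 352.36–410.29, so I_lo=151, I_hi=200, C_lo=352.36, C_hi=410.29.
(200−151)/(410.29−352.36) × (379.66−352.36) + 151 = 49/57.93 × 27.30 + 151 ≈ 174.09 → 174.
SO₂: 1000.31 ∈ [937.82, 1024.93] ↔ index [301, 500].
301 + (1000.31−937.82)·(500−301)/(1024.93−937.82) = 301 + 62.49·199/87.11 ≈ 443.76, so AQI = 444.
PM2.5: 120.618 lies in 118.439–183.518, so I_lo=101, I_hi=150, C_lo=118.439, C_hi=183.518.
(150−101)/(183.518−118.439) × (120.618−118.439) + 101 = 49/65.079 × 2.179 + 101 ≈ 102.64 → 103.
NO₂: 656.3 ∈ [424.5, 710.2] ↔ index [51, 100].
51 + (656.3−424.5)·(100−51)/(710.2−424.5) = 51 + 231.8·49/285.7 ≈ 90.76, so AQI = 91.
CO: row 25.07–31.19 (AQI 101–150). (150−101)·(28.87−25.07)/(31.19−25.07) + 101 = 49·3.80/6.12 + 101 ≈ 131.42 → 131.
O₃: 0.13512 ∈ [0.09223, 0.15956] ↔ index [101, 150].
101 + (0.13512−0.09223)·(150−101)/(0.15956−0.09223) = 101 + 0.04289·49/0.06733 ≈ 132.21, so AQI = 132.
Sub-indices: PM10→174, SO₂→444, PM2.5→103, NO₂→91, CO→131, O₃→132. Overall AQI = max = 444; dominant pollutant is SO₂.

444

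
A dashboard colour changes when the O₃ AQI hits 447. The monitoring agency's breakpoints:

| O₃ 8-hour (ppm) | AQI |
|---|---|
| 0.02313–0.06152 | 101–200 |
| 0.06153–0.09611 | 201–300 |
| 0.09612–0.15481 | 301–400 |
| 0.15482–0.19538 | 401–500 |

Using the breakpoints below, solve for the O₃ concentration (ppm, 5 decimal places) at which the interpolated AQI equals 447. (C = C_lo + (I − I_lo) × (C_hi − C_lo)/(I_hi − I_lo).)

0.17367

AQI 447 lies in the 401–500 band, which corresponds to 0.15482–0.19538 ppm.
C = 0.15482 + (447−401)×(0.19538−0.15482)/(500−401) = 0.15482 + 46×0.04056/99 ≈ 0.1736661 ppm → 0.17367 ppm to 5 dp.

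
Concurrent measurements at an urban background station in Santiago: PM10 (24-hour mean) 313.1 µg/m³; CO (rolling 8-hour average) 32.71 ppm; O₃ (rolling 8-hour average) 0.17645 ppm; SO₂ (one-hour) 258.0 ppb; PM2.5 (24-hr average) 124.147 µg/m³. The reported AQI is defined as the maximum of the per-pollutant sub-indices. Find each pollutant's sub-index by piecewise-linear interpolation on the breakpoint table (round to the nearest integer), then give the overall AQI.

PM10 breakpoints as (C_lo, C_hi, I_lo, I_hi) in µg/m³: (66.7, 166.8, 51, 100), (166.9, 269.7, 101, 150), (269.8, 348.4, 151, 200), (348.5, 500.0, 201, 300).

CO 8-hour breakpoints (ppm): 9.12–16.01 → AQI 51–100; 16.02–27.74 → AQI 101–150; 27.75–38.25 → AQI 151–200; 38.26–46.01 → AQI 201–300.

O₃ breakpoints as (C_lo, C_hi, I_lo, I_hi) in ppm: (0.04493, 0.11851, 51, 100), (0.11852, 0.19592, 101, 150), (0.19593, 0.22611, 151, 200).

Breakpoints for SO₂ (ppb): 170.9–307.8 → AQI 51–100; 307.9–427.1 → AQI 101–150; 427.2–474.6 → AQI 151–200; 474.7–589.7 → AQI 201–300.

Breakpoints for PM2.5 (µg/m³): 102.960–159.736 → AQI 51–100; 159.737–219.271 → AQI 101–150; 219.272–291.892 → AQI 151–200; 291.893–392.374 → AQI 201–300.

178

PM10: 313.1 lies in 269.8–348.4, so I_lo=151, I_hi=200, C_lo=269.8, C_hi=348.4.
(200−151)/(348.4−269.8) × (313.1−269.8) + 151 = 49/78.6 × 43.3 + 151 ≈ 177.99 → 178.
CO: 32.71 ∈ [27.75, 38.25] ↔ index [151, 200].
151 + (32.71−27.75)·(200−151)/(38.25−27.75) = 151 + 4.96·49/10.50 ≈ 174.15, so AQI = 174.
O₃: 0.17645 lies in 0.11852–0.19592, so I_lo=101, I_hi=150, C_lo=0.11852, C_hi=0.19592.
(150−101)/(0.19592−0.11852) × (0.17645−0.11852) + 101 = 49/0.07740 × 0.05793 + 101 ≈ 137.67 → 138.
SO₂: 258.0 lies in 170.9–307.8, so I_lo=51, I_hi=100, C_lo=170.9, C_hi=307.8.
(100−51)/(307.8−170.9) × (258.0−170.9) + 51 = 49/136.9 × 87.1 + 51 ≈ 82.18 → 82.
PM2.5: 124.147 lies in 102.960–159.736, so I_lo=51, I_hi=100, C_lo=102.960, C_hi=159.736.
(100−51)/(159.736−102.960) × (124.147−102.960) + 51 = 49/56.776 × 21.187 + 51 ≈ 69.29 → 69.
Sub-indices: PM10→178, CO→174, O₃→138, SO₂→82, PM2.5→69. Overall AQI = max = 178; dominant pollutant is PM10.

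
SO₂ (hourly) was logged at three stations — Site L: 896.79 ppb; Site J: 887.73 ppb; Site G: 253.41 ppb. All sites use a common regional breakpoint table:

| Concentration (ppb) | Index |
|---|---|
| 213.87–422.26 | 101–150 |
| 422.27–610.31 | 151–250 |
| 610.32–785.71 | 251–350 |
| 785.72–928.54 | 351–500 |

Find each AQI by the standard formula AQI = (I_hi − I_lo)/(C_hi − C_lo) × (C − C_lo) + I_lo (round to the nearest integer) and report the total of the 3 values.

1034

Site L: 896.79 lies in 785.72–928.54, so I_lo=351, I_hi=500, C_lo=785.72, C_hi=928.54.
(500−351)/(928.54−785.72) × (896.79−785.72) + 351 = 149/142.82 × 111.07 + 351 ≈ 466.88 → 467.
Site J: row 785.72–928.54 (AQI 351–500). (500−351)·(887.73−785.72)/(928.54−785.72) + 351 = 149·102.01/142.82 + 351 ≈ 457.42 → 457.
Site G: 253.41 ∈ [213.87, 422.26] ↔ index [101, 150].
101 + (253.41−213.87)·(150−101)/(422.26−213.87) = 101 + 39.54·49/208.39 ≈ 110.30, so AQI = 110.
AQIs: Site L=467, Site J=457, Site G=110. Sum = 467 + 457 + 110 = 1034.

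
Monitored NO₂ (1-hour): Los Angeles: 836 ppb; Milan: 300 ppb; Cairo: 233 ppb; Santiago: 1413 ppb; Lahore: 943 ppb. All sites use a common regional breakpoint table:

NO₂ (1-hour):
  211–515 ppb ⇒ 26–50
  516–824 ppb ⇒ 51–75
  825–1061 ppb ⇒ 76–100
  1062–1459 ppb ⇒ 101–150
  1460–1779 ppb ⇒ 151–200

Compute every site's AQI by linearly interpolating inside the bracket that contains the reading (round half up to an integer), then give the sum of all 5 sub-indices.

Los Angeles: 836 ∈ [825, 1061] ↔ index [76, 100].
76 + (836−825)·(100−76)/(1061−825) = 76 + 11·24/236 ≈ 77.12, so AQI = 77.
Milan 300: bracket 211–515 → index 26–50; slope 24/304, offset 89.
AQI = 26 + 24/304·89 ≈ 33.03 ⇒ 33.
Cairo: row 211–515 (AQI 26–50). (50−26)·(233−211)/(515−211) + 26 = 24·22/304 + 26 ≈ 27.74 → 28.
Santiago: row 1062–1459 (AQI 101–150). (150−101)·(1413−1062)/(1459−1062) + 101 = 49·351/397 + 101 ≈ 144.32 → 144.
Lahore 943: bracket 825–1061 → index 76–100; slope 24/236, offset 118.
AQI = 76 + 24/236·118 ≈ 88.00 ⇒ 88.
AQIs: Los Angeles=77, Milan=33, Cairo=28, Santiago=144, Lahore=88. Sum = 77 + 33 + 28 + 144 + 88 = 370.

370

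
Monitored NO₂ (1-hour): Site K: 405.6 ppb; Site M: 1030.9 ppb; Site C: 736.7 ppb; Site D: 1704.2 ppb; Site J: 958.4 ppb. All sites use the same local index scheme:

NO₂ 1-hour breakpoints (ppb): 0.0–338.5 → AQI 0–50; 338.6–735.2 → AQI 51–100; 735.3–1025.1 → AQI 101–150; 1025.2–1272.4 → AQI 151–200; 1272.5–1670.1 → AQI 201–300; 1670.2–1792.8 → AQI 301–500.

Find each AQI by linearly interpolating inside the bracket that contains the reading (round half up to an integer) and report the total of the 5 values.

807

Site K: row 338.6–735.2 (AQI 51–100). (100−51)·(405.6−338.6)/(735.2−338.6) + 51 = 49·67.0/396.6 + 51 ≈ 59.28 → 59.
Site M: row 1025.2–1272.4 (AQI 151–200). (200−151)·(1030.9−1025.2)/(1272.4−1025.2) + 151 = 49·5.7/247.2 + 151 ≈ 152.13 → 152.
Site C: 736.7 ∈ [735.3, 1025.1] ↔ index [101, 150].
101 + (736.7−735.3)·(150−101)/(1025.1−735.3) = 101 + 1.4·49/289.8 ≈ 101.24, so AQI = 101.
Site D: 1704.2 ∈ [1670.2, 1792.8] ↔ index [301, 500].
301 + (1704.2−1670.2)·(500−301)/(1792.8−1670.2) = 301 + 34.0·199/122.6 ≈ 356.19, so AQI = 356.
Site J: 958.4 lies in 735.3–1025.1, so I_lo=101, I_hi=150, C_lo=735.3, C_hi=1025.1.
(150−101)/(1025.1−735.3) × (958.4−735.3) + 101 = 49/289.8 × 223.1 + 101 ≈ 138.72 → 139.
AQIs: Site K=59, Site M=152, Site C=101, Site D=356, Site J=139. Sum = 59 + 152 + 101 + 356 + 139 = 807.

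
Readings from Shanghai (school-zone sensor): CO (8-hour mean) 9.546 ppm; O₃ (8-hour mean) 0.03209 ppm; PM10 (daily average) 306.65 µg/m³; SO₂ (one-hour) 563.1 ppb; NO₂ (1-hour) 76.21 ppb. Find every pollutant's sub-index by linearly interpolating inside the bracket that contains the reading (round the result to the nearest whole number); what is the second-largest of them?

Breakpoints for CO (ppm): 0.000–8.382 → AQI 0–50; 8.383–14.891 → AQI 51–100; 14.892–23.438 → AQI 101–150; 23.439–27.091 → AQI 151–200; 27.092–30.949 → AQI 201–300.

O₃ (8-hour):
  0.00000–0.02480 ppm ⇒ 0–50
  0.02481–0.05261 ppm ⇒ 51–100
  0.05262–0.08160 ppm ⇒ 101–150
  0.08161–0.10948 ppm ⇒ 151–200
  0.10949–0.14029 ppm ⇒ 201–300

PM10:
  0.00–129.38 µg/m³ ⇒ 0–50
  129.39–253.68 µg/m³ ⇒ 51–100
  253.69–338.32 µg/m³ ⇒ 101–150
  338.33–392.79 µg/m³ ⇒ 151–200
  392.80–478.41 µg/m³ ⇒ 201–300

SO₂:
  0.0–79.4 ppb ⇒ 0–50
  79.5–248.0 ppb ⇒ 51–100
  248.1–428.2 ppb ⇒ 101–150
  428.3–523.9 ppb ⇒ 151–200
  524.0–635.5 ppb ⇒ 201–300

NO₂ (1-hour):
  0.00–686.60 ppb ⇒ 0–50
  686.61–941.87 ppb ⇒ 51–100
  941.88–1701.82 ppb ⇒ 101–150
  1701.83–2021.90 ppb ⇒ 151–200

CO 9.546: bracket 8.383–14.891 → index 51–100; slope 49/6.508, offset 1.163.
AQI = 51 + 49/6.508·1.163 ≈ 59.76 ⇒ 60.
O₃: row 0.02481–0.05261 (AQI 51–100). (100−51)·(0.03209−0.02481)/(0.05261−0.02481) + 51 = 49·0.00728/0.02780 + 51 ≈ 63.83 → 64.
PM10: row 253.69–338.32 (AQI 101–150). (150−101)·(306.65−253.69)/(338.32−253.69) + 101 = 49·52.96/84.63 + 101 ≈ 131.66 → 132.
SO₂: 563.1 ∈ [524.0, 635.5] ↔ index [201, 300].
201 + (563.1−524.0)·(300−201)/(635.5−524.0) = 201 + 39.1·99/111.5 ≈ 235.72, so AQI = 236.
NO₂ 76.21: bracket 0.00–686.60 → index 0–50; slope 50/686.60, offset 76.21.
AQI = 0 + 50/686.60·76.21 ≈ 5.55 ⇒ 6.
Sub-indices: CO→60, O₃→64, PM10→132, SO₂→236, NO₂→6. Ranked high→low: 236, 132, 64, 60, 6. Second-highest sub-index = 132.

132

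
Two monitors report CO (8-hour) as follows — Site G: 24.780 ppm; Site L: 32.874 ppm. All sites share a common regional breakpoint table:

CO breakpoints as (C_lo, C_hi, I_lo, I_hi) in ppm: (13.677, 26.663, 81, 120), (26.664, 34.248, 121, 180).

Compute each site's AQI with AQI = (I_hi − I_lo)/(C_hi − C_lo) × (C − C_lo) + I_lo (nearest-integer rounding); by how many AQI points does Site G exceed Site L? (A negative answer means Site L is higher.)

Site G: 24.780 lies in 13.677–26.663, so I_lo=81, I_hi=120, C_lo=13.677, C_hi=26.663.
(120−81)/(26.663−13.677) × (24.780−13.677) + 81 = 39/12.986 × 11.103 + 81 ≈ 114.34 → 114.
Site L: 32.874 lies in 26.664–34.248, so I_lo=121, I_hi=180, C_lo=26.664, C_hi=34.248.
(180−121)/(34.248−26.664) × (32.874−26.664) + 121 = 59/7.584 × 6.210 + 121 ≈ 169.31 → 169.
AQIs: Site G=114, Site L=169. Site G (114) − Site L (169) = -55.

-55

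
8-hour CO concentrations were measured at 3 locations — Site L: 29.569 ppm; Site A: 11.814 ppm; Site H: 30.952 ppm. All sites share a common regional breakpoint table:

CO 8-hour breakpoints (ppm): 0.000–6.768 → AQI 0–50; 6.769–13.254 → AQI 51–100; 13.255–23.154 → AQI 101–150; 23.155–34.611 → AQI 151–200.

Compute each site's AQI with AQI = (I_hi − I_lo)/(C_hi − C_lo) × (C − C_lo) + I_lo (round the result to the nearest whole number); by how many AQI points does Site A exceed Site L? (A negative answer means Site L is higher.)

-89

Site L: 29.569 lies in 23.155–34.611, so I_lo=151, I_hi=200, C_lo=23.155, C_hi=34.611.
(200−151)/(34.611−23.155) × (29.569−23.155) + 151 = 49/11.456 × 6.414 + 151 ≈ 178.43 → 178.
Site A: 11.814 ∈ [6.769, 13.254] ↔ index [51, 100].
51 + (11.814−6.769)·(100−51)/(13.254−6.769) = 51 + 5.045·49/6.485 ≈ 89.12, so AQI = 89.
Site H: 30.952 lies in 23.155–34.611, so I_lo=151, I_hi=200, C_lo=23.155, C_hi=34.611.
(200−151)/(34.611−23.155) × (30.952−23.155) + 151 = 49/11.456 × 7.797 + 151 ≈ 184.35 → 184.
AQIs: Site L=178, Site A=89, Site H=184. Site A (89) − Site L (178) = -89.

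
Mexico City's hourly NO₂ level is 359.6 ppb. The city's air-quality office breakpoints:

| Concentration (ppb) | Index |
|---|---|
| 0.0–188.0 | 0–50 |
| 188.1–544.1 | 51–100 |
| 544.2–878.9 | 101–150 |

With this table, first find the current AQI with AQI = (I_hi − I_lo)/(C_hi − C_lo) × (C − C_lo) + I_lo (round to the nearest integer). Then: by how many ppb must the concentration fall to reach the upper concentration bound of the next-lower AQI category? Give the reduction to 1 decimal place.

171.6

NO₂: 359.6 lies in 188.1–544.1, so I_lo=51, I_hi=100, C_lo=188.1, C_hi=544.1.
(100−51)/(544.1−188.1) × (359.6−188.1) + 51 = 49/356.0 × 171.5 + 51 ≈ 74.61 → 75.
Current AQI 75 is in the Moderate range (51–100). The next-lower category tops out at AQI 50, whose upper concentration bound is 188.0 ppb.
Reduction needed = 359.6 − 188.0 = 171.6 ppb.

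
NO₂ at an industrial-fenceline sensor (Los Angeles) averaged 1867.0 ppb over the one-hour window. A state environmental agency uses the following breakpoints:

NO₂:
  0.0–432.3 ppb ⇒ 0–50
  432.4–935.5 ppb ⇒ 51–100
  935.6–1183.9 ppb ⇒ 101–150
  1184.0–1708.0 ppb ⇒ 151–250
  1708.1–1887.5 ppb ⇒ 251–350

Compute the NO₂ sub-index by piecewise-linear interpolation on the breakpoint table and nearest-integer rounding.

339

NO₂: 1867.0 lies in 1708.1–1887.5, so I_lo=251, I_hi=350, C_lo=1708.1, C_hi=1887.5.
(350−251)/(1887.5−1708.1) × (1867.0−1708.1) + 251 = 99/179.4 × 158.9 + 251 ≈ 338.69 → 339.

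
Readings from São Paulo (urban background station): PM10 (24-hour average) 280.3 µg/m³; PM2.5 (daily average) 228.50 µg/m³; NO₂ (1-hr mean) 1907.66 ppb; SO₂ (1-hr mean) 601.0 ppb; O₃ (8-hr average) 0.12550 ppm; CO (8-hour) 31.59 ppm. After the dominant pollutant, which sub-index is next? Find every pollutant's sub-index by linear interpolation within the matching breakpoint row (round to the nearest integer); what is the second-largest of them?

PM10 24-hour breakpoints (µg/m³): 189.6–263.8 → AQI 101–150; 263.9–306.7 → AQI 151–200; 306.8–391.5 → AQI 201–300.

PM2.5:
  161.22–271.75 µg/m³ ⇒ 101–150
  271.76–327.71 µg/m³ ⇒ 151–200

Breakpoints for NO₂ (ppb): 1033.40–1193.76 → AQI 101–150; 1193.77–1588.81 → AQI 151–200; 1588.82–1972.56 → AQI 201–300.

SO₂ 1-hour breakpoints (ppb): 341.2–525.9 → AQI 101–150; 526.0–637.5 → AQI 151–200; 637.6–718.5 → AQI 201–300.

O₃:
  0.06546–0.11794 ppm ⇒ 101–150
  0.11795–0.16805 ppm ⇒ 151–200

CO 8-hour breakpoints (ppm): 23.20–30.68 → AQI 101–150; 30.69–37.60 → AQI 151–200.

PM10: 280.3 ∈ [263.9, 306.7] ↔ index [151, 200].
151 + (280.3−263.9)·(200−151)/(306.7−263.9) = 151 + 16.4·49/42.8 ≈ 169.78, so AQI = 170.
PM2.5 228.50: bracket 161.22–271.75 → index 101–150; slope 49/110.53, offset 67.28.
AQI = 101 + 49/110.53·67.28 ≈ 130.83 ⇒ 131.
NO₂: row 1588.82–1972.56 (AQI 201–300). (300−201)·(1907.66−1588.82)/(1972.56−1588.82) + 201 = 99·318.84/383.74 + 201 ≈ 283.26 → 283.
SO₂: row 526.0–637.5 (AQI 151–200). (200−151)·(601.0−526.0)/(637.5−526.0) + 151 = 49·75.0/111.5 + 151 ≈ 183.96 → 184.
O₃: 0.12550 lies in 0.11795–0.16805, so I_lo=151, I_hi=200, C_lo=0.11795, C_hi=0.16805.
(200−151)/(0.16805−0.11795) × (0.12550−0.11795) + 151 = 49/0.05010 × 0.00755 + 151 ≈ 158.38 → 158.
CO: 31.59 ∈ [30.69, 37.60] ↔ index [151, 200].
151 + (31.59−30.69)·(200−151)/(37.60−30.69) = 151 + 0.90·49/6.91 ≈ 157.38, so AQI = 157.
Sub-indices: PM10→170, PM2.5→131, NO₂→283, SO₂→184, O₃→158, CO→157. Ranked high→low: 283, 184, 170, 158, 157, 131. Second-highest sub-index = 184.

184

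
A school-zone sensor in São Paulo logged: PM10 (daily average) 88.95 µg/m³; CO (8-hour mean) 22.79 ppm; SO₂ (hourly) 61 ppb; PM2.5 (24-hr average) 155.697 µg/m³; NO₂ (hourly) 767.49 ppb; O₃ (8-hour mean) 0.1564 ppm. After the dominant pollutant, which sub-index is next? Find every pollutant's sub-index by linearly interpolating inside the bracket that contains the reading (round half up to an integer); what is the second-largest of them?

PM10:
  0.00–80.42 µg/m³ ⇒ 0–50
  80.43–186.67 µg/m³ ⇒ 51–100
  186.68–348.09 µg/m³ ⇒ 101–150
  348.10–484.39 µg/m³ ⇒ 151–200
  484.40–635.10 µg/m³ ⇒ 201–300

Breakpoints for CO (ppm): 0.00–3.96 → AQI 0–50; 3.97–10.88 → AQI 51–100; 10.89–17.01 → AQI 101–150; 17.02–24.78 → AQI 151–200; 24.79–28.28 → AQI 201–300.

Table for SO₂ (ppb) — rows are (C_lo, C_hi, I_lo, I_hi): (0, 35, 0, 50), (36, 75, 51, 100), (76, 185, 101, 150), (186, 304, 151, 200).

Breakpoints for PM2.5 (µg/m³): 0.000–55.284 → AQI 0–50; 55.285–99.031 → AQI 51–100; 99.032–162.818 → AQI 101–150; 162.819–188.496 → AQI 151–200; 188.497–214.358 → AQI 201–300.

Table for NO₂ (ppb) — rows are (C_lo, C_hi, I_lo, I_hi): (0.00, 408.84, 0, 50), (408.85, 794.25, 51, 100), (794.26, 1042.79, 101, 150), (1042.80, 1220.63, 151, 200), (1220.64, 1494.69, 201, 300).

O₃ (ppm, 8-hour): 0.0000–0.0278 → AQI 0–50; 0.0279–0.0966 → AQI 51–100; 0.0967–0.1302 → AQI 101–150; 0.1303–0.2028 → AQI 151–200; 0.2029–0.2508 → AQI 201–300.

PM10: 88.95 lies in 80.43–186.67, so I_lo=51, I_hi=100, C_lo=80.43, C_hi=186.67.
(100−51)/(186.67−80.43) × (88.95−80.43) + 51 = 49/106.24 × 8.52 + 51 ≈ 54.93 → 55.
CO: 22.79 lies in 17.02–24.78, so I_lo=151, I_hi=200, C_lo=17.02, C_hi=24.78.
(200−151)/(24.78−17.02) × (22.79−17.02) + 151 = 49/7.76 × 5.77 + 151 ≈ 187.43 → 187.
SO₂ 61: bracket 36–75 → index 51–100; slope 49/39, offset 25.
AQI = 51 + 49/39·25 ≈ 82.41 ⇒ 82.
PM2.5: 155.697 ∈ [99.032, 162.818] ↔ index [101, 150].
101 + (155.697−99.032)·(150−101)/(162.818−99.032) = 101 + 56.665·49/63.786 ≈ 144.53, so AQI = 145.
NO₂: 767.49 lies in 408.85–794.25, so I_lo=51, I_hi=100, C_lo=408.85, C_hi=794.25.
(100−51)/(794.25−408.85) × (767.49−408.85) + 51 = 49/385.40 × 358.64 + 51 ≈ 96.60 → 97.
O₃: 0.1564 ∈ [0.1303, 0.2028] ↔ index [151, 200].
151 + (0.1564−0.1303)·(200−151)/(0.2028−0.1303) = 151 + 0.0261·49/0.0725 ≈ 168.64, so AQI = 169.
Sub-indices: PM10→55, CO→187, SO₂→82, PM2.5→145, NO₂→97, O₃→169. Ranked high→low: 187, 169, 145, 97, 82, 55. Second-highest sub-index = 169.

169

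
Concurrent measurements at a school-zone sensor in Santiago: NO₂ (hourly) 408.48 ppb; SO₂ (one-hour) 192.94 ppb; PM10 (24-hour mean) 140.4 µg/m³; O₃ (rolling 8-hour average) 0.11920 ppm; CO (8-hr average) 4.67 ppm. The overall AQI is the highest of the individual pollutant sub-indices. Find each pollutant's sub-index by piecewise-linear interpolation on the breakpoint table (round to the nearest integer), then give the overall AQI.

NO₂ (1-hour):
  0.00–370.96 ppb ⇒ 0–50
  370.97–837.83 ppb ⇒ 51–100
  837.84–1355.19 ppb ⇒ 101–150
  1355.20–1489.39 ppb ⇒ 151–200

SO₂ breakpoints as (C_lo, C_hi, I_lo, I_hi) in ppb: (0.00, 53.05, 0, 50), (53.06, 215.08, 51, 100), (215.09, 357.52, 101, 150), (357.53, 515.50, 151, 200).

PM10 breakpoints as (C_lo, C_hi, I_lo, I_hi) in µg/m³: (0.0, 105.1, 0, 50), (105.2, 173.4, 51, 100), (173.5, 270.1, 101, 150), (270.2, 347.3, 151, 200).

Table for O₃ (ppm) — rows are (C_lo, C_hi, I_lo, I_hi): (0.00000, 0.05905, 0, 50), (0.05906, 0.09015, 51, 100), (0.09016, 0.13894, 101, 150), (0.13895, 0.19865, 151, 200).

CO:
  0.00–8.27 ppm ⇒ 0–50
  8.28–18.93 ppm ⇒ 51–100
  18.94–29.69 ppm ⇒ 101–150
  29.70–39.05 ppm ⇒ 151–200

NO₂: 408.48 lies in 370.97–837.83, so I_lo=51, I_hi=100, C_lo=370.97, C_hi=837.83.
(100−51)/(837.83−370.97) × (408.48−370.97) + 51 = 49/466.86 × 37.51 + 51 ≈ 54.94 → 55.
SO₂: 192.94 lies in 53.06–215.08, so I_lo=51, I_hi=100, C_lo=53.06, C_hi=215.08.
(100−51)/(215.08−53.06) × (192.94−53.06) + 51 = 49/162.02 × 139.88 + 51 ≈ 93.30 → 93.
PM10: 140.4 lies in 105.2–173.4, so I_lo=51, I_hi=100, C_lo=105.2, C_hi=173.4.
(100−51)/(173.4−105.2) × (140.4−105.2) + 51 = 49/68.2 × 35.2 + 51 ≈ 76.29 → 76.
O₃: 0.11920 lies in 0.09016–0.13894, so I_lo=101, I_hi=150, C_lo=0.09016, C_hi=0.13894.
(150−101)/(0.13894−0.09016) × (0.11920−0.09016) + 101 = 49/0.04878 × 0.02904 + 101 ≈ 130.17 → 130.
CO: row 0.00–8.27 (AQI 0–50). (50−0)·(4.67−0.00)/(8.27−0.00) + 0 = 50·4.67/8.27 + 0 ≈ 28.23 → 28.
Sub-indices: NO₂→55, SO₂→93, PM10→76, O₃→130, CO→28. Overall AQI = max = 130; dominant pollutant is O₃.

130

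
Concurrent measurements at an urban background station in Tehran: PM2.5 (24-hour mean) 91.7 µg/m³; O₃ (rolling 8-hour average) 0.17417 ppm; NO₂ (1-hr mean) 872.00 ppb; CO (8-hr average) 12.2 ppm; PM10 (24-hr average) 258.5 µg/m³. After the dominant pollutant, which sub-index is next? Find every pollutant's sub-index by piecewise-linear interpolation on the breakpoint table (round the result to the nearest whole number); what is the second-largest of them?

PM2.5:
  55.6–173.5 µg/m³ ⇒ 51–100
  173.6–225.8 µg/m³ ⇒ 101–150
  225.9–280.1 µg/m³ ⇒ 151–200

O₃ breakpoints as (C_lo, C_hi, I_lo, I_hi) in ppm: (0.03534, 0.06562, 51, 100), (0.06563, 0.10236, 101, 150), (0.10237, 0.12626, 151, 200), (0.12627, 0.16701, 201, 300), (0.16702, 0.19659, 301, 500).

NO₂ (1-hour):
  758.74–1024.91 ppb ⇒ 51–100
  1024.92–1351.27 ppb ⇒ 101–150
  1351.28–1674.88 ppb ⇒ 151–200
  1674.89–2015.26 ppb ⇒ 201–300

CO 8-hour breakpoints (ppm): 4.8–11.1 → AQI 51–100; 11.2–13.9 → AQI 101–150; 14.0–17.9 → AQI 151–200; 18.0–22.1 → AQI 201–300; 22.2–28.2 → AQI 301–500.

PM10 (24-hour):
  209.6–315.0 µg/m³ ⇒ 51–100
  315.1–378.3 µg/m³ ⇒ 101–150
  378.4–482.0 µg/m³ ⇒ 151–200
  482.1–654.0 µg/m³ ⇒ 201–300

PM2.5 91.7: bracket 55.6–173.5 → index 51–100; slope 49/117.9, offset 36.1.
AQI = 51 + 49/117.9·36.1 ≈ 66.00 ⇒ 66.
O₃: row 0.16702–0.19659 (AQI 301–500). (500−301)·(0.17417−0.16702)/(0.19659−0.16702) + 301 = 199·0.00715/0.02957 + 301 ≈ 349.12 → 349.
NO₂ 872.00: bracket 758.74–1024.91 → index 51–100; slope 49/266.17, offset 113.26.
AQI = 51 + 49/266.17·113.26 ≈ 71.85 ⇒ 72.
CO: 12.2 lies in 11.2–13.9, so I_lo=101, I_hi=150, C_lo=11.2, C_hi=13.9.
(150−101)/(13.9−11.2) × (12.2−11.2) + 101 = 49/2.7 × 1.0 + 101 ≈ 119.15 → 119.
PM10: 258.5 ∈ [209.6, 315.0] ↔ index [51, 100].
51 + (258.5−209.6)·(100−51)/(315.0−209.6) = 51 + 48.9·49/105.4 ≈ 73.73, so AQI = 74.
Sub-indices: PM2.5→66, O₃→349, NO₂→72, CO→119, PM10→74. Ranked high→low: 349, 119, 74, 72, 66. Second-highest sub-index = 119.

119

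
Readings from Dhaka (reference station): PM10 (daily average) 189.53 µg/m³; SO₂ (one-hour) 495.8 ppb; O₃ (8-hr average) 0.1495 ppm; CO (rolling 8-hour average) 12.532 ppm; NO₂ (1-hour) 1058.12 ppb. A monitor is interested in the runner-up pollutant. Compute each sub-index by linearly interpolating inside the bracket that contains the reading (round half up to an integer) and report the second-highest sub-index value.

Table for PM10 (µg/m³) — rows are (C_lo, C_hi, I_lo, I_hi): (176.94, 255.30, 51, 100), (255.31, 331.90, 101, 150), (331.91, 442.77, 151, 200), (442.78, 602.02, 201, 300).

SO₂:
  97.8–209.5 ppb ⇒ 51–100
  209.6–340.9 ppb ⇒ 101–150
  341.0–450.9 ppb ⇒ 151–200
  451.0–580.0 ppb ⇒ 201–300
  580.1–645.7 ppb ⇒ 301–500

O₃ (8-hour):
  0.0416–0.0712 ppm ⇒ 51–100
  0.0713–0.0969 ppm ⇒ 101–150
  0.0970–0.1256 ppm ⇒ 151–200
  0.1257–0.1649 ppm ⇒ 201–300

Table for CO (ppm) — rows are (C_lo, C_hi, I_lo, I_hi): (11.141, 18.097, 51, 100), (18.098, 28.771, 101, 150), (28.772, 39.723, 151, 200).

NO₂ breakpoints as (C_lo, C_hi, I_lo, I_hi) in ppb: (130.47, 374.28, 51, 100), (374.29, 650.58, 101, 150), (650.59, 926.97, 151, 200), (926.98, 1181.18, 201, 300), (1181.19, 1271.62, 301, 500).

252

PM10 189.53: bracket 176.94–255.30 → index 51–100; slope 49/78.36, offset 12.59.
AQI = 51 + 49/78.36·12.59 ≈ 58.87 ⇒ 59.
SO₂: row 451.0–580.0 (AQI 201–300). (300−201)·(495.8−451.0)/(580.0−451.0) + 201 = 99·44.8/129.0 + 201 ≈ 235.38 → 235.
O₃: 0.1495 ∈ [0.1257, 0.1649] ↔ index [201, 300].
201 + (0.1495−0.1257)·(300−201)/(0.1649−0.1257) = 201 + 0.0238·99/0.0392 ≈ 261.11, so AQI = 261.
CO 12.532: bracket 11.141–18.097 → index 51–100; slope 49/6.956, offset 1.391.
AQI = 51 + 49/6.956·1.391 ≈ 60.80 ⇒ 61.
NO₂: 1058.12 lies in 926.98–1181.18, so I_lo=201, I_hi=300, C_lo=926.98, C_hi=1181.18.
(300−201)/(1181.18−926.98) × (1058.12−926.98) + 201 = 99/254.20 × 131.14 + 201 ≈ 252.07 → 252.
Sub-indices: PM10→59, SO₂→235, O₃→261, CO→61, NO₂→252. Ranked high→low: 261, 252, 235, 61, 59. Second-highest sub-index = 252.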